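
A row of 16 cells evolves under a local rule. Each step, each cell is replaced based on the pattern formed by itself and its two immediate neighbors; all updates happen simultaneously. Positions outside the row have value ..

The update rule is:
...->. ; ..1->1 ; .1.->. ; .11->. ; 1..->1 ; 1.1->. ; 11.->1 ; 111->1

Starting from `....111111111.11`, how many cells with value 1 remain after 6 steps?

step 1: ...1.11111111..1
step 2: ..1...111111111.
step 3: .1.1.1.111111111
step 4: 1.......11111111
step 5: .1.....1.1111111
step 6: 1.1...1...111111
count of 1: 9

9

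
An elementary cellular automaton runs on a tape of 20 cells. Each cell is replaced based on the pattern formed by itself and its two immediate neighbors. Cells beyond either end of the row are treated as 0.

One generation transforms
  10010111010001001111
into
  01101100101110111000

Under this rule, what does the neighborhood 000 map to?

1

At position 11 the neighborhood is 000; the next row has 1 there.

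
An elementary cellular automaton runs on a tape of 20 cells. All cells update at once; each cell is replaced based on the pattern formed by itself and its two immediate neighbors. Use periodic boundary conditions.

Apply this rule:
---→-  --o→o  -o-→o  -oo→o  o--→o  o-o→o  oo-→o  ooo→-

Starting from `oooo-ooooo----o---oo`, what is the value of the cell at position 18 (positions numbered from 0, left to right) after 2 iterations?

o

---ooo---oo--ooo-oo-
--oo-oo-oooooo-ooooo
position 18 holds o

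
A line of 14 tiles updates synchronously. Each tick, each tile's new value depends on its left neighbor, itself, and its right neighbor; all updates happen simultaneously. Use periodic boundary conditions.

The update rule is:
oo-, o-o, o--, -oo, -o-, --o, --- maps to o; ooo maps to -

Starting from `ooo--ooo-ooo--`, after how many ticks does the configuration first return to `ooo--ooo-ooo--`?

2

o-oooo-ooo-ooo
ooo--ooo-ooo--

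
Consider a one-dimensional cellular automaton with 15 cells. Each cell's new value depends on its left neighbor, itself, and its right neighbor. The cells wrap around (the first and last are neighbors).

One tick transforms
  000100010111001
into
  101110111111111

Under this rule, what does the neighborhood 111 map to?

At position 10 the neighborhood is 111; the next row has 1 there.

1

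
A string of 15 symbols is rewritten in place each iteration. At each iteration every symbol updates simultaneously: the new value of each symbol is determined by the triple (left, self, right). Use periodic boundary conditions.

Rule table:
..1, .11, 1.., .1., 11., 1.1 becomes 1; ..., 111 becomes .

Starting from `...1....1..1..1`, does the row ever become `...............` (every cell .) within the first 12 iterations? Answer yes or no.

iteration 1: 1.111..11111111
iteration 2: 111.1111.......
iteration 3: 1.111..11.....1
iteration 4: 111.111111...11
iteration 5: ..111....11.11.
iteration 6: .11.11..1111111
iteration 7: 111111111.....1
iteration 8: ........11...11
iteration 9: 1......1111.111
iteration 10: 11....11..111..
iteration 11: 111..111111.111
iteration 12: ..1111....111..
iteration 12 is ..1111....111.., still not uniform .

no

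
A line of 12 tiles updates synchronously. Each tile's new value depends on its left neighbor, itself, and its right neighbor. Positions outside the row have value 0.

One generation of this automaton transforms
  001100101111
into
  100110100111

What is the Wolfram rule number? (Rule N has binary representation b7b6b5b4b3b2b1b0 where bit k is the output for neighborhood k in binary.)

213

position 9: 111 → 1  (bit 7 = 1)
position 3: 110 → 1  (bit 6 = 1)
position 7: 101 → 0  (bit 5 = 0)
position 4: 100 → 1  (bit 4 = 1)
position 2: 011 → 0  (bit 3 = 0)
position 6: 010 → 1  (bit 2 = 1)
position 1: 001 → 0  (bit 1 = 0)
position 0: 000 → 1  (bit 0 = 1)
bits b7..b0 = 11010101 = 213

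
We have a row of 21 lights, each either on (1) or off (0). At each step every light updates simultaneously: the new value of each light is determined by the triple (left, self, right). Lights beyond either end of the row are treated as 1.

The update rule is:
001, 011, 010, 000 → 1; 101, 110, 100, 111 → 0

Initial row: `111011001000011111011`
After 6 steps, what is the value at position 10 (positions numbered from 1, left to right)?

step 1: 000010011011110000010
step 2: 011110110010000111110
step 3: 010000100110111100000
step 4: 010111101100100001111
step 5: 010100001001101111000
step 6: 010101111011001000011
position 10 holds 0

0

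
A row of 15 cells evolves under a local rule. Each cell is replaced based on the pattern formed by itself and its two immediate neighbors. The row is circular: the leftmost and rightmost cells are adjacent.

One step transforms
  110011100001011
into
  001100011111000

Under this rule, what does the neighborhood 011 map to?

At position 4 the neighborhood is 011; the next row has 0 there.

0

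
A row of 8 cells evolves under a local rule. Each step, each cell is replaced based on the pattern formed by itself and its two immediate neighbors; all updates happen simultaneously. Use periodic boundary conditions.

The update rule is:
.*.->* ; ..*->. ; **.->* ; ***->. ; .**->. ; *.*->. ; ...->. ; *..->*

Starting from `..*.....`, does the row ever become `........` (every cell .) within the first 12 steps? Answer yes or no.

step 1: ..**....
step 2: ...**...
step 3: ....**..
step 4: .....**.
step 5: ......**
step 6: *......*
step 7: **......
step 8: .**.....
step 9: ..**....  (repeats step 1; period 8)
step 12: .....**.
step 12 is .....**., still not uniform .

no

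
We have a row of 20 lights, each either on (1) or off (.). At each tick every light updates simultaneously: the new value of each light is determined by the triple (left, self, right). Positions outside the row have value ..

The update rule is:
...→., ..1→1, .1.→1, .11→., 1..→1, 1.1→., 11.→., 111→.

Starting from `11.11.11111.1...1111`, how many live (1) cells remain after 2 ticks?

............11.1....
...........1...11...
count of 1: 3

3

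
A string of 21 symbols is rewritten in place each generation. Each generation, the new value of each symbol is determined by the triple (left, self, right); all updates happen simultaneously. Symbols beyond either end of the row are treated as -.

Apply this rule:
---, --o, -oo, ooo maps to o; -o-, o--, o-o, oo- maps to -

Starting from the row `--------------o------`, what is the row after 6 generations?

ooooooooo--ooooo--o--

oooooooooooooo--ooooo
ooooooooooooo--ooooo-
oooooooooooo--ooooo--
ooooooooooo--ooooo--o
oooooooooo--ooooo--o-
ooooooooo--ooooo--o--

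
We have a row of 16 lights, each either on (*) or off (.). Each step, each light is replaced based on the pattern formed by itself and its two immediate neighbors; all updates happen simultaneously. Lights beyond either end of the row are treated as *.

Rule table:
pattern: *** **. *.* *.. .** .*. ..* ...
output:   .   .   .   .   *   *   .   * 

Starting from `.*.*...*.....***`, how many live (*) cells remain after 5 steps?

.*.*.*.*.***.*..
.*.*.*.*.*...*..
.*.*.*.*.*.*.*..
.*.*.*.*.*.*.*..  (fixed point — unchanged through step 5)
count of *: 7

7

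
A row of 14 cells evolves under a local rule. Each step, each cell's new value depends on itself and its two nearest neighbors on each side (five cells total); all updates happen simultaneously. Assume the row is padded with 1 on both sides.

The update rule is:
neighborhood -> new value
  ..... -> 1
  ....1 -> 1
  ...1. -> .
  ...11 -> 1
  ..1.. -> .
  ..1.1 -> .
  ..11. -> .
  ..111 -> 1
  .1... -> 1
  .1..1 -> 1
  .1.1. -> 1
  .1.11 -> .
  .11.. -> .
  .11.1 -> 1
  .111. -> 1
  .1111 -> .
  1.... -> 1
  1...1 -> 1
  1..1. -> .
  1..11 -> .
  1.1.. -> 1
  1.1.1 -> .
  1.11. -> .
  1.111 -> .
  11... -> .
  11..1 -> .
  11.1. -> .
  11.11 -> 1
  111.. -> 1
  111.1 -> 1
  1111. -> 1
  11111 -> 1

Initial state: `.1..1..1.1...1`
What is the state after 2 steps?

1.....1.1.1111

step 1: .11..1..111111
step 2: 1.....1.1.1111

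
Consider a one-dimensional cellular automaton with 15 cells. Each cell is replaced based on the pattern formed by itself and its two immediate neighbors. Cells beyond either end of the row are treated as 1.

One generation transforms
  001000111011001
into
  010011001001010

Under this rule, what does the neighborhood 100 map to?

0

At position 0 the neighborhood is 100; the next row has 0 there.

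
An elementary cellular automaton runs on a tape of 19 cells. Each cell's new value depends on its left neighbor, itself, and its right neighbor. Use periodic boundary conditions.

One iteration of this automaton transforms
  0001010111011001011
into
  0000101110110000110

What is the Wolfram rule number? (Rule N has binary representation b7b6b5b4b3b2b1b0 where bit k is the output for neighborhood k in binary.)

168

position 8: 111 → 1  (bit 7 = 1)
position 9: 110 → 0  (bit 6 = 0)
position 4: 101 → 1  (bit 5 = 1)
position 0: 100 → 0  (bit 4 = 0)
position 7: 011 → 1  (bit 3 = 1)
position 3: 010 → 0  (bit 2 = 0)
position 2: 001 → 0  (bit 1 = 0)
position 1: 000 → 0  (bit 0 = 0)
bits b7..b0 = 10101000 = 168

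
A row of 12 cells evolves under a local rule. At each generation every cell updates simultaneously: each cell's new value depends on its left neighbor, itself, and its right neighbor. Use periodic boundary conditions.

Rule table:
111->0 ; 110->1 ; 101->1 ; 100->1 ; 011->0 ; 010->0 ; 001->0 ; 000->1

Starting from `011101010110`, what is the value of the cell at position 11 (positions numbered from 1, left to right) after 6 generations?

0

000110101011
110011010101
011001101010
001100110101
100110011010
010011001101
position 11 holds 0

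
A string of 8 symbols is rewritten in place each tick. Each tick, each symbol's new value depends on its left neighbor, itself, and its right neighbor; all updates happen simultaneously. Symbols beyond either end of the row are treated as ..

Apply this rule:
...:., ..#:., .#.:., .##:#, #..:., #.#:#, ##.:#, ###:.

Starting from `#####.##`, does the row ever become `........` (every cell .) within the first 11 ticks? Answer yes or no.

#...####
....#..#
........
all cells are . at tick 3

yes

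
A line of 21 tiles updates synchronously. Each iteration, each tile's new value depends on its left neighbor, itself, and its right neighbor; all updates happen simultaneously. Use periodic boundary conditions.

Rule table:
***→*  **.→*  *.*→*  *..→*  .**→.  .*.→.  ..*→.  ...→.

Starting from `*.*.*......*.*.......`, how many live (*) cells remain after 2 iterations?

.*.*.*......*.*......
..*.*.*......*.*.....
count of *: 5

5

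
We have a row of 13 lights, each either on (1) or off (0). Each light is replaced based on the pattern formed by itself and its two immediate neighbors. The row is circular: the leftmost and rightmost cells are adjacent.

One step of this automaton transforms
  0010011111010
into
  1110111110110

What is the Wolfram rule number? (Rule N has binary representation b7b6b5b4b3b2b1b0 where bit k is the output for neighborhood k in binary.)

position 6: 111 → 1  (bit 7 = 1)
position 9: 110 → 0  (bit 6 = 0)
position 10: 101 → 1  (bit 5 = 1)
position 3: 100 → 0  (bit 4 = 0)
position 5: 011 → 1  (bit 3 = 1)
position 2: 010 → 1  (bit 2 = 1)
position 1: 001 → 1  (bit 1 = 1)
position 0: 000 → 1  (bit 0 = 1)
bits b7..b0 = 10101111 = 175

175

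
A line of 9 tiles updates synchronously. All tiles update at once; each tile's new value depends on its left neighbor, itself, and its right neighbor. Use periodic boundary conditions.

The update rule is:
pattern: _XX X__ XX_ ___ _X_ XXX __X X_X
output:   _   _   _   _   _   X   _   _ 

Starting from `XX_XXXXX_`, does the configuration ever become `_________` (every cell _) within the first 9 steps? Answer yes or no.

yes

____XXX__
_____X___
_________
all cells are _ at step 3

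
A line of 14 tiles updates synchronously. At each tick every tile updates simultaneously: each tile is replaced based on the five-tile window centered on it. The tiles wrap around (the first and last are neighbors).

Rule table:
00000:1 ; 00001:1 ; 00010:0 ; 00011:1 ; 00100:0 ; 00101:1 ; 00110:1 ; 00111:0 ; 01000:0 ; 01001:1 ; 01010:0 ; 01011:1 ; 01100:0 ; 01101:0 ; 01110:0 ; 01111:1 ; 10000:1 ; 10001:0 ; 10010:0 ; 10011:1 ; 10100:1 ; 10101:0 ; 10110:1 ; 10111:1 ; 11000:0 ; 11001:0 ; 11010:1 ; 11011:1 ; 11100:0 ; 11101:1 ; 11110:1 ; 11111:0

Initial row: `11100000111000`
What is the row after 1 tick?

00001111000001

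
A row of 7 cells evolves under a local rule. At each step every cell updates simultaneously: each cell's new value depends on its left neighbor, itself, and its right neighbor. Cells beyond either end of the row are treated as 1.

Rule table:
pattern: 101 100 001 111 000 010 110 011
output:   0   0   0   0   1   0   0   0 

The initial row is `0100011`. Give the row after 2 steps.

0100010

step 1: 0001000
step 2: 0100010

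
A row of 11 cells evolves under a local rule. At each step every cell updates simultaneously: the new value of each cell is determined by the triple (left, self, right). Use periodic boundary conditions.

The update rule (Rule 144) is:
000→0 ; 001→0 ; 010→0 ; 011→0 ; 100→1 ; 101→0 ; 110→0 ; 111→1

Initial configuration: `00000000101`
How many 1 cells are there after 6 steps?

1

10000000000
01000000000
00100000000
00010000000
00001000000
00000100000
count of 1: 1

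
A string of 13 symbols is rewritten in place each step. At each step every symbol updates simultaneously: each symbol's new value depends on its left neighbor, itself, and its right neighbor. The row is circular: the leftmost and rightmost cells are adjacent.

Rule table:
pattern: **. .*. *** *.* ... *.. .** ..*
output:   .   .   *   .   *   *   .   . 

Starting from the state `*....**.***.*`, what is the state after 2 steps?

step 1: .***.....*...
step 2: ..*.****..***

..*.****..***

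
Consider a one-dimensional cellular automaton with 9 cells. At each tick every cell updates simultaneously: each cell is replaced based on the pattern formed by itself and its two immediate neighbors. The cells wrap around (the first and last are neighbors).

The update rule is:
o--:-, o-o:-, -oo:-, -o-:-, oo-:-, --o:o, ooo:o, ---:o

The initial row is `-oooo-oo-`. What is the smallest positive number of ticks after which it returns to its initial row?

3

o-oo-----
-----oooo
-oooo-oo-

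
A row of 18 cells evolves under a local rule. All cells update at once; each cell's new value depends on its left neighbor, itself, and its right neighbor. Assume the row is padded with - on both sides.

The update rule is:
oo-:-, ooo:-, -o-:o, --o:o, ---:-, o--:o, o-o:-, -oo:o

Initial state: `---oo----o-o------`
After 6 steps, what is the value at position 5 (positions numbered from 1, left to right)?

-

--oo-o--oo-oo-----
-oo--oooo--o-o----
oo-ooo---ooo-oo---
o--o--o-oo---o-o--
ooooooo-o-o-oo-oo-
o-------o-o-o--o-o
position 5 holds -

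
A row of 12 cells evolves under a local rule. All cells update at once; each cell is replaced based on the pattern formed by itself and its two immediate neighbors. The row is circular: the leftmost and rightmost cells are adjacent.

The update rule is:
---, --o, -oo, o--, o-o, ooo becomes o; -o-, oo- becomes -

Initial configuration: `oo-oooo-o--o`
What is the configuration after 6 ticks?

o-oooo-o-ooo
-oooo-o-oooo
oooo-o-oooo-
ooo-o-oooo-o
oo-o-oooo-oo
o-o-oooo-ooo

o-o-oooo-ooo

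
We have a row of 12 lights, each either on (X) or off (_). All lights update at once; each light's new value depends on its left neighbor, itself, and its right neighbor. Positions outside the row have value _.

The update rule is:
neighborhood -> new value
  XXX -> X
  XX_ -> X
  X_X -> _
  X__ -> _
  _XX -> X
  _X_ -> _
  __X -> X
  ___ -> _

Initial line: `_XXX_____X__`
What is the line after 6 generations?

XXXX________

XXXX____X___
XXXX___X____
XXXX__X_____
XXXX_X______
XXXX________
XXXX________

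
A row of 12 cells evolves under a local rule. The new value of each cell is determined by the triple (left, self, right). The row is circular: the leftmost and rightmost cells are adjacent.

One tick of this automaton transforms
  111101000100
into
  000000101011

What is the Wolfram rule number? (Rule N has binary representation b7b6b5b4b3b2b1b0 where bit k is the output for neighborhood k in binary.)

18

position 1: 111 → 0  (bit 7 = 0)
position 3: 110 → 0  (bit 6 = 0)
position 4: 101 → 0  (bit 5 = 0)
position 6: 100 → 1  (bit 4 = 1)
position 0: 011 → 0  (bit 3 = 0)
position 5: 010 → 0  (bit 2 = 0)
position 8: 001 → 1  (bit 1 = 1)
position 7: 000 → 0  (bit 0 = 0)
bits b7..b0 = 00010010 = 18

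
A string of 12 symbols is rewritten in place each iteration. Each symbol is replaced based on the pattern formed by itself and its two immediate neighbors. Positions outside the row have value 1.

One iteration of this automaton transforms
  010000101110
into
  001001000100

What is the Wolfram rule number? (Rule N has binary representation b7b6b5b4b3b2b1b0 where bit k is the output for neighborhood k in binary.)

position 9: 111 → 1  (bit 7 = 1)
position 10: 110 → 0  (bit 6 = 0)
position 0: 101 → 0  (bit 5 = 0)
position 2: 100 → 1  (bit 4 = 1)
position 8: 011 → 0  (bit 3 = 0)
position 1: 010 → 0  (bit 2 = 0)
position 5: 001 → 1  (bit 1 = 1)
position 3: 000 → 0  (bit 0 = 0)
bits b7..b0 = 10010010 = 146

146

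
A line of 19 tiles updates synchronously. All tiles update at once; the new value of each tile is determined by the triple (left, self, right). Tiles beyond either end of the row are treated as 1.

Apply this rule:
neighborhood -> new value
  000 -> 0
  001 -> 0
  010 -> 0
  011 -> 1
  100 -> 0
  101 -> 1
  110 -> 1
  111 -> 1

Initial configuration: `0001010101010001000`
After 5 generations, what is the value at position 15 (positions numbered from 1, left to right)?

0000101010100000000
0000010101000000000
0000001010000000000
0000000100000000000
0000000000000000000
position 15 holds 0

0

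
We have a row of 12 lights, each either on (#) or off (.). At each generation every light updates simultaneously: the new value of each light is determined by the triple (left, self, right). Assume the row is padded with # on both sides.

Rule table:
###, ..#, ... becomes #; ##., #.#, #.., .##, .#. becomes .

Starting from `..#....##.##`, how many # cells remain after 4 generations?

.#..###....#
...#.#..###.
.##....#.#..
....###....#
count of #: 4

4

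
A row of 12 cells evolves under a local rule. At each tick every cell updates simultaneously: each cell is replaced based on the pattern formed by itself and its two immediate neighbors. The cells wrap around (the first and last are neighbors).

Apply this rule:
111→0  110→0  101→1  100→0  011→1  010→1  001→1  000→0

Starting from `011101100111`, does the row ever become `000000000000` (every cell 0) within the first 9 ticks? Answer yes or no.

tick 1: 110011001100
tick 2: 100110011001
tick 3: 001100110011
tick 4: 011001100110
tick 5: 110011001100  (repeats tick 1; period 4)
tick 9: 110011001100
tick 9 is 110011001100, still not uniform 0

no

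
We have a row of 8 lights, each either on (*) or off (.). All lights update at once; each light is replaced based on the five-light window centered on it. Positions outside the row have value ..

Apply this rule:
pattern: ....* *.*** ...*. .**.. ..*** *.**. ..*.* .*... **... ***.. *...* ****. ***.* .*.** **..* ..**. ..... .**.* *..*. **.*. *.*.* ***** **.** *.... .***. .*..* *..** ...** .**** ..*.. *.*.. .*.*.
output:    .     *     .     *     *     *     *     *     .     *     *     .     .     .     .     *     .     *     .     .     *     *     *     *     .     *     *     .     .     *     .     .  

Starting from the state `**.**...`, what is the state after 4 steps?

*****.*.
*.*....*
*..**..*
*****..*

*****..*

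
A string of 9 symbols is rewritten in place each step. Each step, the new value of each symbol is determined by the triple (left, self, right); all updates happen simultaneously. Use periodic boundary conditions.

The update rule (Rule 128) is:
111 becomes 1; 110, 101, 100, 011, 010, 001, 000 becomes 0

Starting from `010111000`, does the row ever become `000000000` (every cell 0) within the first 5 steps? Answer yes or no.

yes

step 1: 000010000
step 2: 000000000
all cells are 0 at step 2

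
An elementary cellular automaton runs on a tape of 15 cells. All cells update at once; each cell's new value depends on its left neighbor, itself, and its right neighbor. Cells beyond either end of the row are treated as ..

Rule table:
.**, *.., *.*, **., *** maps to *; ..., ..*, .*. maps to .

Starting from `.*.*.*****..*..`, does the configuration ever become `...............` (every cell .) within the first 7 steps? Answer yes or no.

step 1: ..*.*******..*.
step 2: ...*********..*
step 3: ...**********..
step 4: ...***********.
step 5: ...************
step 6: ...************  (fixed point — unchanged through step 7)
step 7 is ...************, still not uniform .

no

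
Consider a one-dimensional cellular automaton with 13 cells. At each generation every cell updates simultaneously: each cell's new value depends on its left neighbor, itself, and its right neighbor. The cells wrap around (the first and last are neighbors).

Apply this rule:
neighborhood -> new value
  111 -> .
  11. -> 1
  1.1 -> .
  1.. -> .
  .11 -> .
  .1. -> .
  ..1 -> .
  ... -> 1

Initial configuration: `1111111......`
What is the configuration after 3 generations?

....1.1111...

......1.1111.
11111......1.
....1.1111...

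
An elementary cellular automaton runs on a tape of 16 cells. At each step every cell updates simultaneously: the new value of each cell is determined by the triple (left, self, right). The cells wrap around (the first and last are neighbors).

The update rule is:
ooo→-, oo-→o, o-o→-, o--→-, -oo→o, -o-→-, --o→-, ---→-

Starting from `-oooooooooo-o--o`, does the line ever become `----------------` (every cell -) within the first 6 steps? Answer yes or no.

-o--------o-----
----------------
all cells are - at step 2

yes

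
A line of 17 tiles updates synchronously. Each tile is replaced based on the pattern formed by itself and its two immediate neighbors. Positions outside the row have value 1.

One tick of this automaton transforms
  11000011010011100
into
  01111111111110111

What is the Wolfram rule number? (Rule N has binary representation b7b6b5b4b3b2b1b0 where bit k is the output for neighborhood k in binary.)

127

position 0: 111 → 0  (bit 7 = 0)
position 1: 110 → 1  (bit 6 = 1)
position 8: 101 → 1  (bit 5 = 1)
position 2: 100 → 1  (bit 4 = 1)
position 6: 011 → 1  (bit 3 = 1)
position 9: 010 → 1  (bit 2 = 1)
position 5: 001 → 1  (bit 1 = 1)
position 3: 000 → 1  (bit 0 = 1)
bits b7..b0 = 01111111 = 127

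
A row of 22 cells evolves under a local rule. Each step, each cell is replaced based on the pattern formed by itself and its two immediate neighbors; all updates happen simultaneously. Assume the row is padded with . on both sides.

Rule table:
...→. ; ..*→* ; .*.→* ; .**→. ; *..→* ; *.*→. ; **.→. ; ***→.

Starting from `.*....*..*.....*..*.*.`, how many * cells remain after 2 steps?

4

***..******...*****.**
...**......*.*........
count of *: 4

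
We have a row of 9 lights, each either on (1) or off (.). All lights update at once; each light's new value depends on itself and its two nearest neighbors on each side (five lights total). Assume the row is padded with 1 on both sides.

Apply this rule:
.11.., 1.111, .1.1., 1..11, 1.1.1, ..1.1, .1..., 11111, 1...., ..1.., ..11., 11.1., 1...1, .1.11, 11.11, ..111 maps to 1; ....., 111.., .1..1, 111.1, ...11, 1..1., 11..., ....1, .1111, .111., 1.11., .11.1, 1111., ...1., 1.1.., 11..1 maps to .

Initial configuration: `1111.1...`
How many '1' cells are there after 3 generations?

5

11..1.11.
....11..1
.1..11.11
count of 1: 5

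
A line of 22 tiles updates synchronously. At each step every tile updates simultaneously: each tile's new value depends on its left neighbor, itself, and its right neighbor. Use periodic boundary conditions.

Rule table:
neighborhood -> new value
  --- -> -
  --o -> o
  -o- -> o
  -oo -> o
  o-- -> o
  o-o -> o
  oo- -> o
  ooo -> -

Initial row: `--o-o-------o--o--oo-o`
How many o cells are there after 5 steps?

12

step 1: oooooo-----ooooooooooo
step 2: -----oo---oo----------
step 3: ----oooo-oooo---------
step 4: ---oo--ooo--oo--------
step 5: --oooooo-oooooo-------
count of o: 12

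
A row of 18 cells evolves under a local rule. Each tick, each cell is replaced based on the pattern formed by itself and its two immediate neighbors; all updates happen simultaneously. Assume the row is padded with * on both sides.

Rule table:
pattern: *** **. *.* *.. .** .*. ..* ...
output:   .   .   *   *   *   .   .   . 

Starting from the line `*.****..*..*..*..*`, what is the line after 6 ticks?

.**...*..*..*..*.*
**.*...*..*..*..**
..*.*...*..*..*.*.
*..*.*...*..*..*.*
.*..*.*...*..*..**
*.*..*.*...*..*.*.

*.*..*.*...*..*.*.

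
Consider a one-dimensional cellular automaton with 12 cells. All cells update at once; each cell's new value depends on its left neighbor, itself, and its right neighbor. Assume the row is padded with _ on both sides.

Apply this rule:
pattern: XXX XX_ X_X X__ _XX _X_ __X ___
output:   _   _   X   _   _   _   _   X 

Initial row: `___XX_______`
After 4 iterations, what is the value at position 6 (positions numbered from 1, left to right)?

XX____XXXXXX
___XX_______  (repeats iteration 0; period 2)
iteration 4: ___XX_______
position 6 holds _

_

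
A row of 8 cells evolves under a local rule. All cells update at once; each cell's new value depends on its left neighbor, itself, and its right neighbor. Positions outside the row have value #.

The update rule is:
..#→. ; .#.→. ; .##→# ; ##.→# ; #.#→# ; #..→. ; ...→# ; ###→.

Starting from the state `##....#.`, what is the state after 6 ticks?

..###.##

tick 1: .#.##..#
tick 2: #.###..#
tick 3: ###.#..#
tick 4: ..##...#
tick 5: ..##.#.#
tick 6: ..###.##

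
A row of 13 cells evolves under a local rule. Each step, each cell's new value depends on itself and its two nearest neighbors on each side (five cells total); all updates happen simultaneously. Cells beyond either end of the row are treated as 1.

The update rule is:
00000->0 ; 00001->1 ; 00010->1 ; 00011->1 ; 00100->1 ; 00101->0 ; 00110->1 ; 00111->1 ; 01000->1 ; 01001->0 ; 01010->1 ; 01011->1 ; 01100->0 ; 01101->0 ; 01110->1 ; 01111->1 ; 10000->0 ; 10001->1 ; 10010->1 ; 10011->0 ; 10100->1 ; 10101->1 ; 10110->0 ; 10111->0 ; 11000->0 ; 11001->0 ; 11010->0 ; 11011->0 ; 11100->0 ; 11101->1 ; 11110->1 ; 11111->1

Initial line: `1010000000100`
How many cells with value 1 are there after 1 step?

6

step 1: 1011000011100
count of 1: 6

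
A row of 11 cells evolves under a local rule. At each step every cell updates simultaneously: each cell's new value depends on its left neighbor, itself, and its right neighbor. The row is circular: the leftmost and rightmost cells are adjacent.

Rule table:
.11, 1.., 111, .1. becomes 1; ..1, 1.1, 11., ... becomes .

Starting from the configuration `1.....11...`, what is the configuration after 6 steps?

11....1.1..
1.1...1.11.
1.11..1.1..
1.1.1.1.11.
1.1.1.1.1..
1.1.1.1.11.

1.1.1.1.11.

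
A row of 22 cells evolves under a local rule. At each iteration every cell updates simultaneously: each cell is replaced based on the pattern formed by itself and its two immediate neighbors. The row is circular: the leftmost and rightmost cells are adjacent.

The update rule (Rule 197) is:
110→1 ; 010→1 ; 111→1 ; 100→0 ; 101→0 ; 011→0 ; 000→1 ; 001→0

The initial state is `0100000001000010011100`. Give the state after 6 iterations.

0101010101001010100101

0101111101011010001101
0100111101001010100101
0100011101001010100101
0101001101001010100101
0101000101001010100101
0101010101001010100101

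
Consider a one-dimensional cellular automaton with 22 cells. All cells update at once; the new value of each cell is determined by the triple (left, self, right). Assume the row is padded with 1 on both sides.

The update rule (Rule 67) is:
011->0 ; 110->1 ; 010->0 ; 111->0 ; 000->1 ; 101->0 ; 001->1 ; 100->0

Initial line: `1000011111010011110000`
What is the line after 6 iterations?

1011100001000100010111
1000101110011001100000
1011000010101010101111
1001011100000000000000
1010000101111111111111
1000111000000000000000

1000111000000000000000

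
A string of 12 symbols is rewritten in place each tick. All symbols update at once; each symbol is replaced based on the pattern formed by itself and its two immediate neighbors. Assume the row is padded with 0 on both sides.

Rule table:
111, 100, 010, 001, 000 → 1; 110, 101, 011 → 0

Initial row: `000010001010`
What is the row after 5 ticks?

tick 1: 111111111011
tick 2: 011111110000
tick 3: 101111101111
tick 4: 100111000110
tick 5: 111010111001

111010111001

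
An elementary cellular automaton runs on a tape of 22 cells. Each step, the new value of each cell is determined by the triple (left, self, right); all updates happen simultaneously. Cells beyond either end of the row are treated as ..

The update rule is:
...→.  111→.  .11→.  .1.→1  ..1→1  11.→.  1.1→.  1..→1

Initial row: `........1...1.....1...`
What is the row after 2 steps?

.......111.111...111..
......1.......1.1...1.

......1.......1.1...1.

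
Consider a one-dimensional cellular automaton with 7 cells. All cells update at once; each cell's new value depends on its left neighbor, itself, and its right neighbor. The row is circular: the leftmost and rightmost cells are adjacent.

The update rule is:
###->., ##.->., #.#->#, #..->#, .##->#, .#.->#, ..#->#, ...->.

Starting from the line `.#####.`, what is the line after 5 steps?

##....#
..#..##
######.
#.....#
.#...##

.#...##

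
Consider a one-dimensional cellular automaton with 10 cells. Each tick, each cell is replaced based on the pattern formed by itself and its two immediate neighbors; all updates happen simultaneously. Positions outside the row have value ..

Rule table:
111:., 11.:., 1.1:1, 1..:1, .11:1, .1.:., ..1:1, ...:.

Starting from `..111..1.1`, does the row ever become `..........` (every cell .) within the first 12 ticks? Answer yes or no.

no

.11..11.1.
11.111.1.1
1.11..1.1.
.11.11.1.1
11.11.1.1.
1.11.1.1.1
.11.1.1.1.
11.1.1.1.1
1.1.1.1.1.
.1.1.1.1.1
1.1.1.1.1.  (repeats tick 9; period 2)
tick 12: .1.1.1.1.1
tick 12 is .1.1.1.1.1, still not uniform .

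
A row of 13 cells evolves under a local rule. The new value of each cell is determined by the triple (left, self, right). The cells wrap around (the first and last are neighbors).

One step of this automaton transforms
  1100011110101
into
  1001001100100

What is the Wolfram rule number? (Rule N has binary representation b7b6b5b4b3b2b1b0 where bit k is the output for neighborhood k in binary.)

133

position 0: 111 → 1  (bit 7 = 1)
position 1: 110 → 0  (bit 6 = 0)
position 9: 101 → 0  (bit 5 = 0)
position 2: 100 → 0  (bit 4 = 0)
position 5: 011 → 0  (bit 3 = 0)
position 10: 010 → 1  (bit 2 = 1)
position 4: 001 → 0  (bit 1 = 0)
position 3: 000 → 1  (bit 0 = 1)
bits b7..b0 = 10000101 = 133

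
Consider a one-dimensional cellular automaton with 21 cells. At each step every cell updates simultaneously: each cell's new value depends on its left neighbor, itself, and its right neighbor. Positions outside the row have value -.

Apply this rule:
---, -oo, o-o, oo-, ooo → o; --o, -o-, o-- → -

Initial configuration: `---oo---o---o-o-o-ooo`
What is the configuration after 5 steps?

oo-oo-o---o--o-o-oooo
oooooo--o-----o-ooooo
oooooo----ooo--oooooo
oooooo-oo-ooo--oooooo
ooooooooooooo--oooooo

ooooooooooooo--oooooo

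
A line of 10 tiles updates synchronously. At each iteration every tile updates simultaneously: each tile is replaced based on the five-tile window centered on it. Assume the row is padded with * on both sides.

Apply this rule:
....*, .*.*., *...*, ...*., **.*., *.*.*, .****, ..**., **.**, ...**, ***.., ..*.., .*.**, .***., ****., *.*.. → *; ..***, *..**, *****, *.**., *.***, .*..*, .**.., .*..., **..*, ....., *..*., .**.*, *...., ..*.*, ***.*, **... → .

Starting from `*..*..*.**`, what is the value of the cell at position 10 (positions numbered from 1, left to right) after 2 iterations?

iteration 1: *..*...*.*
iteration 2: *..*.**.*.
position 10 holds .

.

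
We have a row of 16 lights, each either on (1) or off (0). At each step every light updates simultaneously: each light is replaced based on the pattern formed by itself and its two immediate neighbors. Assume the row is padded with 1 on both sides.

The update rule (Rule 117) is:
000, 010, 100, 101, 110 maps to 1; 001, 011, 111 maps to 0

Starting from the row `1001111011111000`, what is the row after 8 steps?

0111100011100011

step 1: 1100001100001110
step 2: 0111100111100011
step 3: 1000110000111000
step 4: 1110011110001110
step 5: 0011000011100011
step 6: 1001111000111000
step 7: 1100001110001110
step 8: 0111100011100011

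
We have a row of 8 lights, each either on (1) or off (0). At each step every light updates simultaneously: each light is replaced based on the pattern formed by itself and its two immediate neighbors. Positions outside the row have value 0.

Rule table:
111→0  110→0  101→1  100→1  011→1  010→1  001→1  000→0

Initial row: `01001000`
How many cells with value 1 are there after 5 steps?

11111100
10000010
11000111
10101100
11111010
count of 1: 6

6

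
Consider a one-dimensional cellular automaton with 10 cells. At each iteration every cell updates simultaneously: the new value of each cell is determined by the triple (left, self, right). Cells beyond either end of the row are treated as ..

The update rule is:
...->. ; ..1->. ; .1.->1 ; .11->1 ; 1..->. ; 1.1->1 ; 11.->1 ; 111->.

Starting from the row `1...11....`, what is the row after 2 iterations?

1...11....

iteration 1: 1...11....  (fixed point — unchanged through iteration 2)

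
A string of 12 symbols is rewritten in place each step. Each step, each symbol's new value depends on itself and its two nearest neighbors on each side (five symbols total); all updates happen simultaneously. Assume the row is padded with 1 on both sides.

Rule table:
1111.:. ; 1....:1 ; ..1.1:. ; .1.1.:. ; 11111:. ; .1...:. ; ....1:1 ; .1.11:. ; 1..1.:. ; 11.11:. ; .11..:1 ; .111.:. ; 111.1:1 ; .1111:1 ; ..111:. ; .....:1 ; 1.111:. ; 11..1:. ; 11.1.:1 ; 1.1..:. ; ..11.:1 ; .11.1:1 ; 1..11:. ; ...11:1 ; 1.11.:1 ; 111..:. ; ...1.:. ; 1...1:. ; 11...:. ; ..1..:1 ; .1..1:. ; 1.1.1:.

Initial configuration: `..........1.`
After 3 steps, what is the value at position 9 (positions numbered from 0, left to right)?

step 1: .11111111...
step 2: ..1........1
step 3: ..1.1111111.
position 9 holds 1

1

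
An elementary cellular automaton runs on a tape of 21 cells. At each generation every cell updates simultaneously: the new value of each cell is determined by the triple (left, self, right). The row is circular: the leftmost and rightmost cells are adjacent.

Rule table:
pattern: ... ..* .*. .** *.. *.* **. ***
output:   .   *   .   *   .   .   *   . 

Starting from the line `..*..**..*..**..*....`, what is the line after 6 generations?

.*..***.*..***.*.....
*..**.*...**.*.......
..***....***........*
.**.*...**.*.......*.
***....***........*..
*.*...**.*.......*..*

*.*...**.*.......*..*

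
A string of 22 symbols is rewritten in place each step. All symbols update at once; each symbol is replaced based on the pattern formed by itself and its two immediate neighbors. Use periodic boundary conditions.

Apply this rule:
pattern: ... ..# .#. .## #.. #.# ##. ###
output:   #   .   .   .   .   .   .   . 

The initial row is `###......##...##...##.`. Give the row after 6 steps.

###......##...##...###

....####....#....#....
###......##...##...###
....####....#....#....  (repeats step 1; period 2)
step 6: ###......##...##...###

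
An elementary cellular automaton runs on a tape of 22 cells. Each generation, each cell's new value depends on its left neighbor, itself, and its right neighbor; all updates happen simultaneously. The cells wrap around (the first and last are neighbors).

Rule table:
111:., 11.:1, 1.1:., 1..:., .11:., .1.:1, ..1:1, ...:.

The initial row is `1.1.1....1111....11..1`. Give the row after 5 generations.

1.1.1.1.1.1.1.1.1.1.1.

generation 1: 1.1.1...1...1...1.1.1.
generation 2: 1.1.1..11..11..11.1.1.
generation 3: 1.1.1.1.1.1.1.1.1.1.1.
generation 4: 1.1.1.1.1.1.1.1.1.1.1.  (fixed point — unchanged through generation 5)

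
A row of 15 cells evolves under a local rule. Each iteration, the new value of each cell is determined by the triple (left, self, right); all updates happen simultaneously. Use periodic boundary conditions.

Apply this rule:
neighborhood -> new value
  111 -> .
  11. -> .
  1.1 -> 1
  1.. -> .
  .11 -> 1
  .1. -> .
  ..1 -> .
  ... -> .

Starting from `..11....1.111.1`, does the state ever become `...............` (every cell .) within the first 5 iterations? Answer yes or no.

yes

iteration 1: ..1......11..1.
iteration 2: .........1.....
iteration 3: ...............
all cells are . at iteration 3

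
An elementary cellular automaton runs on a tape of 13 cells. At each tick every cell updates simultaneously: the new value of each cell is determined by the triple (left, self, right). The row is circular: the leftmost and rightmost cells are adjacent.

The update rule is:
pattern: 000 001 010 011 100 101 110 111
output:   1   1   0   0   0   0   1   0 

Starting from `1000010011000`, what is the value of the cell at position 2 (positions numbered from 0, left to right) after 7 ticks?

0

tick 1: 0011100101011
tick 2: 0100101000001
tick 3: 0001000011110
tick 4: 1110011100010
tick 5: 0010100101100
tick 6: 1100001000101
tick 7: 0101110011000
position 2 holds 0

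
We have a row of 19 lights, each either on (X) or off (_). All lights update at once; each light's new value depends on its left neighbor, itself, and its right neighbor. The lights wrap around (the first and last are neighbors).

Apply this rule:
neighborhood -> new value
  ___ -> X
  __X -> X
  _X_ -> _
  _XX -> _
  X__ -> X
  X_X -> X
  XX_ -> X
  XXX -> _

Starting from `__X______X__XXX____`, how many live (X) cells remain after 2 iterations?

iteration 1: XX_XXXXXX_XX__XXXXX
iteration 2: _XX_____XX_XXX_____
count of X: 7

7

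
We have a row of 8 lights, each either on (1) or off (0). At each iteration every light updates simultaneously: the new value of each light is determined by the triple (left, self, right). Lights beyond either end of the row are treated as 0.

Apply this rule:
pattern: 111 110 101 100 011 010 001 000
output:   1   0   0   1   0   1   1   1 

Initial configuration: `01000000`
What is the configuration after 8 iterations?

iteration 1: 11111111
iteration 2: 01111110
iteration 3: 10111101
iteration 4: 10011001
iteration 5: 11100111
iteration 6: 01011010
iteration 7: 11000011
iteration 8: 00111100

00111100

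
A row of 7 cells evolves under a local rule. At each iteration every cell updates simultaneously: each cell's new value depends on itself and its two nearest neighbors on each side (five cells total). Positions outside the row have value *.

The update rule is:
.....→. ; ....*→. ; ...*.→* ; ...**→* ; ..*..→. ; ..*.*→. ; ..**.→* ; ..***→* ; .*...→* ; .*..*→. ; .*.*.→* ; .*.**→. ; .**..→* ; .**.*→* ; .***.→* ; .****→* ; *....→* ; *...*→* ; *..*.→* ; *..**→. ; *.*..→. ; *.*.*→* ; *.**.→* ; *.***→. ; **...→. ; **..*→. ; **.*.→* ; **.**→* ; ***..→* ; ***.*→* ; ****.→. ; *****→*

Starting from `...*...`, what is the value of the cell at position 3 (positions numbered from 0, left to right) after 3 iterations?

.**.***
****.**
**.**.*
position 3 holds *

*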